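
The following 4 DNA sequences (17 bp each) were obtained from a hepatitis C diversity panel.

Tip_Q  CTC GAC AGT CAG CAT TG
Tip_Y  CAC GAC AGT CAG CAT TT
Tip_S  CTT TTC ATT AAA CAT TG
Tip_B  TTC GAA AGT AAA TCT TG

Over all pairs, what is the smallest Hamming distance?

2

Pairwise Hamming distances:
  Tip_Q vs Tip_Y: 2
  Tip_Q vs Tip_S: 6
  Tip_Q vs Tip_B: 6
  Tip_Y vs Tip_S: 8
  Tip_Y vs Tip_B: 8
  Tip_S vs Tip_B: 8
The smallest is 2, between Tip_Q and Tip_Y.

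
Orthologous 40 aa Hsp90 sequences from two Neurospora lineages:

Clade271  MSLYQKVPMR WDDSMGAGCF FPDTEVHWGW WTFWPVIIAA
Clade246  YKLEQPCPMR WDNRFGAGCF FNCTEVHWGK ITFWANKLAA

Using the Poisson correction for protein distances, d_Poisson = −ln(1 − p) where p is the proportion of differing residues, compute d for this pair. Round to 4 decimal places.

Differing sites — 1:M/Y; 2:S/K; 4:Y/E; 6:K/P; 7:V/C; 13:D/N; 14:S/R; 15:M/F; 22:P/N; 23:D/C; 30:W/K; 31:W/I; 35:P/A; 36:V/N; 37:I/K; 38:I/L.
p = 16/40 = 0.400000.
d = −ln(1 − 0.400000) = −ln(0.600000) = 0.5108.

0.5108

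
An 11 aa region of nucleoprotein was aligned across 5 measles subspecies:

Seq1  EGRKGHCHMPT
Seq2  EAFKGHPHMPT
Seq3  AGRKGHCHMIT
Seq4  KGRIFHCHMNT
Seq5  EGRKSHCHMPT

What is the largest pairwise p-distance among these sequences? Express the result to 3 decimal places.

0.636

Pairwise Hamming distances:
  Seq1 vs Seq2: 3
  Seq1 vs Seq3: 2
  Seq1 vs Seq4: 4
  Seq1 vs Seq5: 1
  Seq2 vs Seq3: 5
  Seq2 vs Seq4: 7
  Seq2 vs Seq5: 4
  Seq3 vs Seq4: 4
  Seq3 vs Seq5: 3
  Seq4 vs Seq5: 4
The largest is 7 mismatches, between Seq2 and Seq4; p = 7/11 = 0.636.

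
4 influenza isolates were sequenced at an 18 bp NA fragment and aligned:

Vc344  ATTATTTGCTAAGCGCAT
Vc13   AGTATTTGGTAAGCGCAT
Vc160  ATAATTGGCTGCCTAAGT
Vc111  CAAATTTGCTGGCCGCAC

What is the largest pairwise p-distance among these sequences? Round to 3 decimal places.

Pairwise Hamming distances:
  Vc344 vs Vc13: 2
  Vc344 vs Vc160: 9
  Vc344 vs Vc111: 7
  Vc13 vs Vc160: 11
  Vc13 vs Vc111: 8
  Vc160 vs Vc111: 9
The largest is 11 mismatches, between Vc13 and Vc160; p = 11/18 = 0.611.

0.611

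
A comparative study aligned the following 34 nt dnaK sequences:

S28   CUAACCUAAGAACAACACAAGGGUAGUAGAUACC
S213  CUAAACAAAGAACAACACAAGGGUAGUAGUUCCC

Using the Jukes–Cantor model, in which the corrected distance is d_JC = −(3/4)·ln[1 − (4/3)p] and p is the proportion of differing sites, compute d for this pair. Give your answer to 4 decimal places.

0.1280

The sequences differ at positions 5 (C/A), 7 (U/A), 30 (A/U), 32 (A/C).
p = 4/34 = 0.117647.
d = −0.75 · ln(1 − (4/3)·0.117647) = −0.75 · ln(0.843137) = −0.75 · (-0.170626) = 0.1280.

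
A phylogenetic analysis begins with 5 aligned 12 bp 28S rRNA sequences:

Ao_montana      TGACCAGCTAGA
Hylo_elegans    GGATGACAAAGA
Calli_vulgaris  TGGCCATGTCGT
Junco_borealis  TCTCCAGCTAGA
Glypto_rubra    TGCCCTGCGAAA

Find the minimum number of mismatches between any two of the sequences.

Pairwise Hamming distances:
  Ao_montana vs Hylo_elegans: 6
  Ao_montana vs Calli_vulgaris: 5
  Ao_montana vs Junco_borealis: 2
  Ao_montana vs Glypto_rubra: 4
  Hylo_elegans vs Calli_vulgaris: 9
  Hylo_elegans vs Junco_borealis: 8
  Hylo_elegans vs Glypto_rubra: 9
  Calli_vulgaris vs Junco_borealis: 6
  Calli_vulgaris vs Glypto_rubra: 8
  Junco_borealis vs Glypto_rubra: 5
The smallest is 2, between Ao_montana and Junco_borealis.

2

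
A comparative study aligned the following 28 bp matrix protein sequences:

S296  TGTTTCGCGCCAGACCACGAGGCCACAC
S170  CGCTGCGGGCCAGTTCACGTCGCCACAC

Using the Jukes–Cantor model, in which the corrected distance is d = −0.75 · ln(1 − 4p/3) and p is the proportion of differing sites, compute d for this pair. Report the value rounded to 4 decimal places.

Mismatches occur at site 1 (T→C), site 3 (T→C), site 5 (T→G), site 8 (C→G), site 14 (A→T), site 15 (C→T), site 20 (A→T), site 21 (G→C).
p = 8/28 = 0.285714.
d = −0.75 · ln(1 − (4/3)·0.285714) = −0.75 · ln(0.619048) = −0.75 · (-0.479572) = 0.3597.

0.3597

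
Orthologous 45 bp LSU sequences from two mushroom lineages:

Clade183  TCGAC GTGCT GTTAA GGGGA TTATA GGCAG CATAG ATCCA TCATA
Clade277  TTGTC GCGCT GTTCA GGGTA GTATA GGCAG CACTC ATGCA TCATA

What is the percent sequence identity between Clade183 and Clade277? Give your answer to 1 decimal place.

77.8%

Mismatches occur at site 2 (C/T), site 4 (A/T), site 7 (T/C), site 14 (A/C), site 19 (G/T), site 21 (T/G), site 33 (T/C), site 34 (A/T), site 35 (G/C), site 38 (C/G).
35 of the 45 sites match, so the percent identity is 35/45 × 100 = 77.8%.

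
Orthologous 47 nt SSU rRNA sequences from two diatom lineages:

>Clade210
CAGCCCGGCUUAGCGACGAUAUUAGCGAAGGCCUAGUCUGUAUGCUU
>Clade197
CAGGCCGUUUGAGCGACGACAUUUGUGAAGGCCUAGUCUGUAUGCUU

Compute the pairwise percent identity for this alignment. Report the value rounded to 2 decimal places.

85.11%

Mismatches occur at site 4 (C/G), site 8 (G/U), site 9 (C/U), site 11 (U/G), site 20 (U/C), site 24 (A/U), site 26 (C/U).
40 of the 47 sites match, so the percent identity is 40/47 × 100 = 85.11%.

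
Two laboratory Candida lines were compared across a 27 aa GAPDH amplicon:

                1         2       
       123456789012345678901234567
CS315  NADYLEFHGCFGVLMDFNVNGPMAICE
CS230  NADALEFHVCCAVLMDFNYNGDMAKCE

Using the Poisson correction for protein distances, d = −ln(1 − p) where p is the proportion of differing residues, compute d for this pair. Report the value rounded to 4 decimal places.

0.3001

The sequences differ at positions 4 (Y/A), 9 (G/V), 11 (F/C), 12 (G/A), 19 (V/Y), 22 (P/D), 25 (I/K).
p = 7/27 = 0.259259.
d = −ln(1 − 0.259259) = −ln(0.740741) = 0.3001.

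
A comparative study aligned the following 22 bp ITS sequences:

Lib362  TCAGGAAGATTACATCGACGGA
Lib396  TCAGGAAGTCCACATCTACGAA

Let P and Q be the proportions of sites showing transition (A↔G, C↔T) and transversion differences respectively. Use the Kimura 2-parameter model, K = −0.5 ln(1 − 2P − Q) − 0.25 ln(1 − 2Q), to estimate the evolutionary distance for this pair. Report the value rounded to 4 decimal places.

0.2762

The sequences differ at positions 9 (A/T, transversion), 10 (T/C, transition), 11 (T/C, transition), 17 (G/T, transversion), 21 (G/A, transition).
Of the 5 differences, 3 transitions and 2 transversions over 22 sites: P = 3/22 = 0.136364, Q = 2/22 = 0.090909.
d = −0.5·ln(0.636363) − 0.25·ln(0.818182) = −0.5·(-0.451986) − 0.25·(-0.200670) = 0.2762.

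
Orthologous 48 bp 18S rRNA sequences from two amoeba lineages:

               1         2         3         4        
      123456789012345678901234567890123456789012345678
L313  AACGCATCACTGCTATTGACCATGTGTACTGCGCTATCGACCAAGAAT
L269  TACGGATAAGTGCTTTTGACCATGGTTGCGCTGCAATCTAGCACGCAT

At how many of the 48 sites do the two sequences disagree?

Mismatches occur at site 1 (A↔T), site 5 (C↔G), site 8 (C↔A), site 10 (C↔G), site 15 (A↔T), site 25 (T↔G), site 26 (G↔T), site 28 (A↔G), site 30 (T↔G), site 31 (G↔C), site 32 (C↔T), site 35 (T↔A), site 39 (G↔T), site 41 (C↔G), site 44 (A↔C), site 46 (A↔C).
That gives 16 mismatches out of 48 aligned sites, so the Hamming distance is 16.

16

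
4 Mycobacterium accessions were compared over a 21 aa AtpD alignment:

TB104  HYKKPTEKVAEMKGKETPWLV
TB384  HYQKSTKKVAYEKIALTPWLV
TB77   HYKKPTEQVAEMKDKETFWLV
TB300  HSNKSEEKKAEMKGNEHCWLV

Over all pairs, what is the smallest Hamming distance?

3

Pairwise Hamming distances:
  TB104 vs TB384: 8
  TB104 vs TB77: 3
  TB104 vs TB300: 8
  TB384 vs TB77: 10
  TB384 vs TB300: 12
  TB77 vs TB300: 10
The smallest is 3, between TB104 and TB77.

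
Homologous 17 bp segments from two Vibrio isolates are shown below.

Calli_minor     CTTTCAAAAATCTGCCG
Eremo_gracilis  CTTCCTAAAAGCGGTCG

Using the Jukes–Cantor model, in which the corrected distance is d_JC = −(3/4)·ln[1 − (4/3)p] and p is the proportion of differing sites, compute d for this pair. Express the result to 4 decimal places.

0.3734

Differing sites — 4:T/C; 6:A/T; 11:T/G; 13:T/G; 15:C/T.
p = 5/17 = 0.294118.
d = −0.75 · ln(1 − (4/3)·0.294118) = −0.75 · ln(0.607843) = −0.75 · (-0.497839) = 0.3734.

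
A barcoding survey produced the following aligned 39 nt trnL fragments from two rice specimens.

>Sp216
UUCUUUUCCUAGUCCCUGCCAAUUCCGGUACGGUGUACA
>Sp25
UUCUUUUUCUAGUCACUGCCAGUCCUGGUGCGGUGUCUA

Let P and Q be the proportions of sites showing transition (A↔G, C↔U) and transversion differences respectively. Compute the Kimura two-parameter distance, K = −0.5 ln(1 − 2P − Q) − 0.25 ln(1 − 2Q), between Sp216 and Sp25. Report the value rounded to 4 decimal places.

0.2494

Differing sites — 8:C/U (Ti); 15:C/A (Tv); 22:A/G (Ti); 24:U/C (Ti); 26:C/U (Ti); 30:A/G (Ti); 37:A/C (Tv); 38:C/U (Ti).
Of the 8 differences, 6 transitions and 2 transversions over 39 sites: P = 6/39 = 0.153846, Q = 2/39 = 0.051282.
d = −0.5·ln(0.641026) − 0.25·ln(0.897436) = −0.5·(-0.444685) − 0.25·(-0.108213) = 0.2494.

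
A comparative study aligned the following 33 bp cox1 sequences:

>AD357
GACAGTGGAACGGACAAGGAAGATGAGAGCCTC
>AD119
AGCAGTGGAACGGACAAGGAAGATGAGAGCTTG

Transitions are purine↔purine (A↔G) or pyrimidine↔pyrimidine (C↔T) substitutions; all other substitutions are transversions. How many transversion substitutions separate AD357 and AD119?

1

Differing sites — 1:G/A (Ti); 2:A/G (Ti); 31:C/T (Ti); 33:C/G (Tv).
Of the 4 differences, 3 transitions and 1 transversion, so the answer is 1.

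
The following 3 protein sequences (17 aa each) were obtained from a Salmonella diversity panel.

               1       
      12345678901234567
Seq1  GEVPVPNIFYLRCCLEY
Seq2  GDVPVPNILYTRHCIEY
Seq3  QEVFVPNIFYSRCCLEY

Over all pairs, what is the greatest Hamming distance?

7

Pairwise Hamming distances:
  Seq1 vs Seq2: 5
  Seq1 vs Seq3: 3
  Seq2 vs Seq3: 7
The largest is 7, between Seq2 and Seq3.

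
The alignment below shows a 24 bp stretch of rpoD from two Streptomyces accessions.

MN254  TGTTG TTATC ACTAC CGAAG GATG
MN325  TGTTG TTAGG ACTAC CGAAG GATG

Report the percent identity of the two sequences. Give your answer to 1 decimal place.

The sequences differ at positions 9 (T/G), 10 (C/G).
22 of the 24 sites match, so the percent identity is 22/24 × 100 = 91.7%.

91.7%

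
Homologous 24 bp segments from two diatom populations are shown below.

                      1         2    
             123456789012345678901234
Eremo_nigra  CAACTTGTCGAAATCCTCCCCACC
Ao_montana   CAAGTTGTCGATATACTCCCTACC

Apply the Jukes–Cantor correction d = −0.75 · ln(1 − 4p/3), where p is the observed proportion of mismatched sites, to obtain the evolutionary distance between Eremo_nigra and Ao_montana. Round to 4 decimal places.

0.1885

Mismatches occur at site 4 (C→G), site 12 (A→T), site 15 (C→A), site 21 (C→T).
p = 4/24 = 0.166667.
d = −0.75 · ln(1 − (4/3)·0.166667) = −0.75 · ln(0.777777) = −0.75 · (-0.251315) = 0.1885.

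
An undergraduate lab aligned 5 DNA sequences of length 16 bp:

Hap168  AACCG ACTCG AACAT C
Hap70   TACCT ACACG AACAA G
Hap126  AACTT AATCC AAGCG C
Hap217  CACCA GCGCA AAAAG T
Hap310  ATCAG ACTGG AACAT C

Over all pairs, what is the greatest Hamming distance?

11

Pairwise Hamming distances:
  Hap168 vs Hap70: 5
  Hap168 vs Hap126: 7
  Hap168 vs Hap217: 8
  Hap168 vs Hap310: 3
  Hap70 vs Hap126: 9
  Hap70 vs Hap217: 8
  Hap70 vs Hap310: 8
  Hap126 vs Hap217: 10
  Hap126 vs Hap310: 9
  Hap217 vs Hap310: 11
The largest is 11, between Hap217 and Hap310.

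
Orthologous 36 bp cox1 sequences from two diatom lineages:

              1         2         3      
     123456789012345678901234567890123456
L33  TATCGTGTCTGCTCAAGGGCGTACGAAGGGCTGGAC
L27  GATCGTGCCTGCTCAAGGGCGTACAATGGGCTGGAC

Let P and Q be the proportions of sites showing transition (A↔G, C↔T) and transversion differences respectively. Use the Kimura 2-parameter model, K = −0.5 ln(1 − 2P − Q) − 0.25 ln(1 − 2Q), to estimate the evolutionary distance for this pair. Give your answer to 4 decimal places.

0.1206

Mismatches occur at site 1 (T↔G, transversion), site 8 (T↔C, transition), site 25 (G↔A, transition), site 27 (A↔T, transversion).
Of the 4 differences, 2 transitions and 2 transversions over 36 sites: P = 2/36 = 0.055556, Q = 2/36 = 0.055556.
d = −0.5·ln(0.833332) − 0.25·ln(0.888888) = −0.5·(-0.182323) − 0.25·(-0.117784) = 0.1206.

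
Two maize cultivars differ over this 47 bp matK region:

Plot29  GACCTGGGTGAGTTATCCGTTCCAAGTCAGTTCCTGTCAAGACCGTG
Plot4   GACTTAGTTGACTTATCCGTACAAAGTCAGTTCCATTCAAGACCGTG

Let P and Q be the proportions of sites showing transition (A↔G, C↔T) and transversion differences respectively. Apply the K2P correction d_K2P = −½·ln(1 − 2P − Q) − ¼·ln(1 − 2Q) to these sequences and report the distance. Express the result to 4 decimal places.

Differing sites — 4:C/T (Ti); 6:G/A (Ti); 8:G/T (Tv); 12:G/C (Tv); 21:T/A (Tv); 23:C/A (Tv); 35:T/A (Tv); 36:G/T (Tv).
Of the 8 differences, 2 transitions and 6 transversions over 47 sites: P = 2/47 = 0.042553, Q = 6/47 = 0.127660.
d = −0.5·ln(0.787234) − 0.25·ln(0.744680) = −0.5·(-0.239230) − 0.25·(-0.294801) = 0.1933.

0.1933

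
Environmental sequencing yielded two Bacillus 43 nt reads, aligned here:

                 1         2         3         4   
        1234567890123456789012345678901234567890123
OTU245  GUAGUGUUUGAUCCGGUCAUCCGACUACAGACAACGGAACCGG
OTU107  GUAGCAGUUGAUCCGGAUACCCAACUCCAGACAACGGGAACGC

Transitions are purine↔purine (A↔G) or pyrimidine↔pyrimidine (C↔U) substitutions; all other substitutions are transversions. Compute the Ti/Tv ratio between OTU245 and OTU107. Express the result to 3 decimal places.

The sequences differ at positions 5 (U/C, transition), 6 (G/A, transition), 7 (U/G, transversion), 17 (U/A, transversion), 18 (C/U, transition), 20 (U/C, transition), 23 (G/A, transition), 27 (A/C, transversion), 38 (A/G, transition), 40 (C/A, transversion), 43 (G/C, transversion).
Of the 11 differences, 6 transitions and 5 transversions, so Ti/Tv = 6/5 = 1.200.

1.200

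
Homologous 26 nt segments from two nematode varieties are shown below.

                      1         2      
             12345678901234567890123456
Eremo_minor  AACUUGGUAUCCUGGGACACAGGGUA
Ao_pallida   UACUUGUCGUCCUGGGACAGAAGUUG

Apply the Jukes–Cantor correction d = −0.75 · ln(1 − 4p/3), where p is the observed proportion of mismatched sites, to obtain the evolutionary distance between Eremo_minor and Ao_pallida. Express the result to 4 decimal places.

Mismatches occur at site 1 (A/U), site 7 (G/U), site 8 (U/C), site 9 (A/G), site 20 (C/G), site 22 (G/A), site 24 (G/U), site 26 (A/G).
p = 8/26 = 0.307692.
d = −0.75 · ln(1 − (4/3)·0.307692) = −0.75 · ln(0.589744) = −0.75 · (-0.528067) = 0.3961.

0.3961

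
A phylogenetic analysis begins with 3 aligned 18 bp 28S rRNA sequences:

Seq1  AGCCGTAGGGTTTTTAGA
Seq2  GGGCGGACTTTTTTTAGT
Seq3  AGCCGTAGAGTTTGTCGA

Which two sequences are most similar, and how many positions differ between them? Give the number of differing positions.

3

Pairwise Hamming distances:
  Seq1 vs Seq2: 7
  Seq1 vs Seq3: 3
  Seq2 vs Seq3: 9
The smallest is 3, between Seq1 and Seq3.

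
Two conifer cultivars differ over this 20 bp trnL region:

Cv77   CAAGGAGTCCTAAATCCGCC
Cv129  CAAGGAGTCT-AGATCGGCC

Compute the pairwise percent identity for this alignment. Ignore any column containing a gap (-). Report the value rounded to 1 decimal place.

84.2%

Excluding the 1 gap column leaves 19 comparable sites.
Mismatches occur at site 10 (C↔T), site 13 (A↔G), site 17 (C↔G).
16 of the 19 comparable sites match, so the percent identity is 16/19 × 100 = 84.2%.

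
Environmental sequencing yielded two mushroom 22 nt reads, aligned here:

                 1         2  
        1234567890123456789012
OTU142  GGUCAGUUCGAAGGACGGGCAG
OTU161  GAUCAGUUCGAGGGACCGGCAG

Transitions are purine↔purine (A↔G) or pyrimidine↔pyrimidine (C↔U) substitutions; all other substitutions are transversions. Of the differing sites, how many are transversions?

1

Mismatches occur at site 2 (G/A, transition), site 12 (A/G, transition), site 17 (G/C, transversion).
Of the 3 differences, 2 transitions and 1 transversion, so the answer is 1.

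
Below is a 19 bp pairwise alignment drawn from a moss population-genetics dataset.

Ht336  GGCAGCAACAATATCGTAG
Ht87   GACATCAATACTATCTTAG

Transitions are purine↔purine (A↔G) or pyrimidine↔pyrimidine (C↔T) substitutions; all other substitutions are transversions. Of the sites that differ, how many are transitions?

Differing sites — 2:G/A (Ti); 5:G/T (Tv); 9:C/T (Ti); 11:A/C (Tv); 16:G/T (Tv).
Of the 5 differences, 2 transitions and 3 transversions, so the answer is 2.

2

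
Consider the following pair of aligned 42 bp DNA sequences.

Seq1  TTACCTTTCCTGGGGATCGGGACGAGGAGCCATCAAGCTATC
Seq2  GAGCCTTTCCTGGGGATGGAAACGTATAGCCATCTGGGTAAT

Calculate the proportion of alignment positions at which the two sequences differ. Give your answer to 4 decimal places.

0.3333

The sequences differ at positions 1 (T/G), 2 (T/A), 3 (A/G), 18 (C/G), 20 (G/A), 21 (G/A), 25 (A/T), 26 (G/A), 27 (G/T), 35 (A/T), 36 (A/G), 38 (C/G), 41 (T/A), 42 (C/T).
There are 14 differences over 42 sites, so p = 14/42 = 0.3333.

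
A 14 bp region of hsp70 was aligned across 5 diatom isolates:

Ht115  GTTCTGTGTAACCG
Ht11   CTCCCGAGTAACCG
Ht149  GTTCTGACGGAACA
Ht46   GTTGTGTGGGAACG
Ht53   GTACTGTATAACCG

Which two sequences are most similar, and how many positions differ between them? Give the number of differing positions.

Pairwise Hamming distances:
  Ht115 vs Ht11: 4
  Ht115 vs Ht149: 6
  Ht115 vs Ht46: 4
  Ht115 vs Ht53: 2
  Ht11 vs Ht149: 8
  Ht11 vs Ht46: 8
  Ht11 vs Ht53: 5
  Ht149 vs Ht46: 4
  Ht149 vs Ht53: 7
  Ht46 vs Ht53: 6
The smallest is 2, between Ht115 and Ht53.

2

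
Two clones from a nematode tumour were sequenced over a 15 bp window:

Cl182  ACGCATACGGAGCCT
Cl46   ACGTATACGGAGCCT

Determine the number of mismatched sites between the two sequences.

1

Differing sites — 4:C/T.
That gives 1 mismatch out of 15 aligned sites, so the Hamming distance is 1.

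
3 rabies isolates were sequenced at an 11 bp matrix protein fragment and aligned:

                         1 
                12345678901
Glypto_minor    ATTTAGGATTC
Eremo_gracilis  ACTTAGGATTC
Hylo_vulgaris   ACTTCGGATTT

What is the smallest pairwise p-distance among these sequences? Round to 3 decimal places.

Pairwise Hamming distances:
  Glypto_minor vs Eremo_gracilis: 1
  Glypto_minor vs Hylo_vulgaris: 3
  Eremo_gracilis vs Hylo_vulgaris: 2
The smallest is 1 mismatch, between Glypto_minor and Eremo_gracilis; p = 1/11 = 0.091.

0.091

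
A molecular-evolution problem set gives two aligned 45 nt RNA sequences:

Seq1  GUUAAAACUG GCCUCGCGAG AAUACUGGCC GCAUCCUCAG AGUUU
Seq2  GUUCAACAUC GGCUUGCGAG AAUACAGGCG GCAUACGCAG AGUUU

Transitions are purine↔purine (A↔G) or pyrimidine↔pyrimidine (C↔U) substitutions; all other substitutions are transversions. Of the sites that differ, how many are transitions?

Mismatches occur at site 4 (A→C, transversion), site 7 (A→C, transversion), site 8 (C→A, transversion), site 10 (G→C, transversion), site 12 (C→G, transversion), site 15 (C→U, transition), site 26 (U→A, transversion), site 30 (C→G, transversion), site 35 (C→A, transversion), site 37 (U→G, transversion).
Of the 10 differences, 1 transition and 9 transversions, so the answer is 1.

1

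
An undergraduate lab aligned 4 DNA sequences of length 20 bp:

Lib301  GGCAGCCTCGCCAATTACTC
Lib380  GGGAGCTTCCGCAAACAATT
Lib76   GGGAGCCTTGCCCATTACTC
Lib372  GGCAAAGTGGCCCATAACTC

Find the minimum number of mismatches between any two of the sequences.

Pairwise Hamming distances:
  Lib301 vs Lib380: 8
  Lib301 vs Lib76: 3
  Lib301 vs Lib372: 6
  Lib380 vs Lib76: 9
  Lib380 vs Lib372: 12
  Lib76 vs Lib372: 6
The smallest is 3, between Lib301 and Lib76.

3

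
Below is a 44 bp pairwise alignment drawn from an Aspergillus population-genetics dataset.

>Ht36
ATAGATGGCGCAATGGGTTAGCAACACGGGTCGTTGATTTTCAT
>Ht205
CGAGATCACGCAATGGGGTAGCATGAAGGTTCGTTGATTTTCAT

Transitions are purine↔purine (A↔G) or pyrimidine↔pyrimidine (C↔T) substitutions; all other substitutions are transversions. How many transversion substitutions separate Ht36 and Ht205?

8

The sequences differ at positions 1 (A/C, transversion), 2 (T/G, transversion), 7 (G/C, transversion), 8 (G/A, transition), 18 (T/G, transversion), 24 (A/T, transversion), 25 (C/G, transversion), 27 (C/A, transversion), 30 (G/T, transversion).
Of the 9 differences, 1 transition and 8 transversions, so the answer is 8.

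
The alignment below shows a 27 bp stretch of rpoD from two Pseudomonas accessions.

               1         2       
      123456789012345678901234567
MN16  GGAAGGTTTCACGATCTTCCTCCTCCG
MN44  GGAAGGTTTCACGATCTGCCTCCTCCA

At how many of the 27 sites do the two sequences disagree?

2

Differing sites — 18:T/G; 27:G/A.
That gives 2 mismatches out of 27 aligned sites, so the Hamming distance is 2.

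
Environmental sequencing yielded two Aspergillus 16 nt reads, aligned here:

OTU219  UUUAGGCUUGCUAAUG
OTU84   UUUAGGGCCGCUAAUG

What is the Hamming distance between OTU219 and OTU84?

The sequences differ at positions 7 (C/G), 8 (U/C), 9 (U/C).
That gives 3 mismatches out of 16 aligned sites, so the Hamming distance is 3.

3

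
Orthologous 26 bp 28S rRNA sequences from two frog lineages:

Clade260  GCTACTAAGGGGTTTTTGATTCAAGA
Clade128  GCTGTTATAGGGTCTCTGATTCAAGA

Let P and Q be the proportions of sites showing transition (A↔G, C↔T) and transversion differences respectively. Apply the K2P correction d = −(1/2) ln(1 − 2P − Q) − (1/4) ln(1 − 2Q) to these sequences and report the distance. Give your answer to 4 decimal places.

Mismatches occur at site 4 (A↔G, transition), site 5 (C↔T, transition), site 8 (A↔T, transversion), site 9 (G↔A, transition), site 14 (T↔C, transition), site 16 (T↔C, transition).
Of the 6 differences, 5 transitions and 1 transversion over 26 sites: P = 5/26 = 0.192308, Q = 1/26 = 0.038462.
d = −0.5·ln(0.576922) − 0.25·ln(0.923076) = −0.5·(-0.550048) − 0.25·(-0.080044) = 0.2950.

0.2950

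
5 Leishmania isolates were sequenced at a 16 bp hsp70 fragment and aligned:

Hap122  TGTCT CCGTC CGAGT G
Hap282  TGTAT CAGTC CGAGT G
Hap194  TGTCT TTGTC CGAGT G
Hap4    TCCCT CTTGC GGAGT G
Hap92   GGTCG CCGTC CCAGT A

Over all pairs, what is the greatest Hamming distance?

Pairwise Hamming distances:
  Hap122 vs Hap282: 2
  Hap122 vs Hap194: 2
  Hap122 vs Hap4: 6
  Hap122 vs Hap92: 4
  Hap282 vs Hap194: 3
  Hap282 vs Hap4: 7
  Hap282 vs Hap92: 6
  Hap194 vs Hap4: 6
  Hap194 vs Hap92: 6
  Hap4 vs Hap92: 10
The largest is 10, between Hap4 and Hap92.

10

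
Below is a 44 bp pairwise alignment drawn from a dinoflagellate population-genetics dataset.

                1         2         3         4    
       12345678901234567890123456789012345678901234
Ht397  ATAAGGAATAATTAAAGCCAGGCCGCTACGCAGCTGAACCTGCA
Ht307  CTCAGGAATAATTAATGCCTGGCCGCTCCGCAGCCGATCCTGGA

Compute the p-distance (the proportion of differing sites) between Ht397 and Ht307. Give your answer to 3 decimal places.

Mismatches occur at site 1 (A→C), site 3 (A→C), site 16 (A→T), site 20 (A→T), site 28 (A→C), site 35 (T→C), site 38 (A→T), site 43 (C→G).
There are 8 differences over 44 sites, so p = 8/44 = 0.182.

0.182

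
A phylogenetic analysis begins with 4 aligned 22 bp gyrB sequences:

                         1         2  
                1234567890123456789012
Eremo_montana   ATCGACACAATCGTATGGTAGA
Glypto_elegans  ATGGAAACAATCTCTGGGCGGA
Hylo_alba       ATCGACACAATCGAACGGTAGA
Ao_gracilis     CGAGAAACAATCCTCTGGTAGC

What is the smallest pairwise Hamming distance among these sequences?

2

Pairwise Hamming distances:
  Eremo_montana vs Glypto_elegans: 8
  Eremo_montana vs Hylo_alba: 2
  Eremo_montana vs Ao_gracilis: 7
  Glypto_elegans vs Hylo_alba: 8
  Glypto_elegans vs Ao_gracilis: 10
  Hylo_alba vs Ao_gracilis: 9
The smallest is 2, between Eremo_montana and Hylo_alba.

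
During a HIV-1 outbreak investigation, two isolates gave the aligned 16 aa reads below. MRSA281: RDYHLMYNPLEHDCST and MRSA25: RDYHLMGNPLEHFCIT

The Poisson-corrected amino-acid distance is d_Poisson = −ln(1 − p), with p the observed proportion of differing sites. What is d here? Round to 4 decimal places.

0.2076

The sequences differ at positions 7 (Y/G), 13 (D/F), 15 (S/I).
p = 3/16 = 0.187500.
d = −ln(1 − 0.187500) = −ln(0.812500) = 0.2076.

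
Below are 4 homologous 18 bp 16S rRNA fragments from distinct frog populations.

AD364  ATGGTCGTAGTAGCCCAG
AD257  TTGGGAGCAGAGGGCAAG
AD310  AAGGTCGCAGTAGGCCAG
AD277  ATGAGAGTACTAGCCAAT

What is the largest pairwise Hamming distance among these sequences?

Pairwise Hamming distances:
  AD364 vs AD257: 8
  AD364 vs AD310: 3
  AD364 vs AD277: 6
  AD257 vs AD310: 7
  AD257 vs AD277: 8
  AD310 vs AD277: 9
The largest is 9, between AD310 and AD277.

9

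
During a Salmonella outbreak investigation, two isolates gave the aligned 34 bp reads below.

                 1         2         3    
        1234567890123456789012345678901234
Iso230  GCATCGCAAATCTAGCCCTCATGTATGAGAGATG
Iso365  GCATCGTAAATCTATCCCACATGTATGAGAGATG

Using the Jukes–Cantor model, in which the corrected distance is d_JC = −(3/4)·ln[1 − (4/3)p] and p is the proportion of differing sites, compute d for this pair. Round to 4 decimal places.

Differing sites — 7:C/T; 15:G/T; 19:T/A.
p = 3/34 = 0.088235.
d = −0.75 · ln(1 − (4/3)·0.088235) = −0.75 · ln(0.882353) = −0.75 · (-0.125163) = 0.0939.

0.0939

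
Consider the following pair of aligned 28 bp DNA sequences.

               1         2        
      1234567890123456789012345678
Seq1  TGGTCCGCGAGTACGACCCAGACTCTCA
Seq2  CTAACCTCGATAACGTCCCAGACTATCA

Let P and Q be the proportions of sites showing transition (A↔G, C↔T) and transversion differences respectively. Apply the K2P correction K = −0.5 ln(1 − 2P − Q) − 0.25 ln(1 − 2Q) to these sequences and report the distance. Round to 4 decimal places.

0.4228

Differing sites — 1:T/C (Ti); 2:G/T (Tv); 3:G/A (Ti); 4:T/A (Tv); 7:G/T (Tv); 11:G/T (Tv); 12:T/A (Tv); 16:A/T (Tv); 25:C/A (Tv).
Of the 9 differences, 2 transitions and 7 transversions over 28 sites: P = 2/28 = 0.071429, Q = 7/28 = 0.250000.
d = −0.5·ln(0.607142) − 0.25·ln(0.500000) = −0.5·(-0.498993) − 0.25·(-0.693147) = 0.4228.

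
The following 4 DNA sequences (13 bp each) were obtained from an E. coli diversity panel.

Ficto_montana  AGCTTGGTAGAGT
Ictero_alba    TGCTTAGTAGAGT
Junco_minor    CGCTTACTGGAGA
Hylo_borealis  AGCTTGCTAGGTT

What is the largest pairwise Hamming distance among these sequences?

Pairwise Hamming distances:
  Ficto_montana vs Ictero_alba: 2
  Ficto_montana vs Junco_minor: 5
  Ficto_montana vs Hylo_borealis: 3
  Ictero_alba vs Junco_minor: 4
  Ictero_alba vs Hylo_borealis: 5
  Junco_minor vs Hylo_borealis: 6
The largest is 6, between Junco_minor and Hylo_borealis.

6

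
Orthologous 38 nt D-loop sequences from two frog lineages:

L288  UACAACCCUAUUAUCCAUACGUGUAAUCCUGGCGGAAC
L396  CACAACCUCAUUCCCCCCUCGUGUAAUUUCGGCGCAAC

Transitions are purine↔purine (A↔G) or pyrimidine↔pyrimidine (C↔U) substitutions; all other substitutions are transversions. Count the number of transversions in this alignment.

Mismatches occur at site 1 (U/C, transition), site 8 (C/U, transition), site 9 (U/C, transition), site 13 (A/C, transversion), site 14 (U/C, transition), site 17 (A/C, transversion), site 18 (U/C, transition), site 19 (A/U, transversion), site 28 (C/U, transition), site 29 (C/U, transition), site 30 (U/C, transition), site 35 (G/C, transversion).
Of the 12 differences, 8 transitions and 4 transversions, so the answer is 4.

4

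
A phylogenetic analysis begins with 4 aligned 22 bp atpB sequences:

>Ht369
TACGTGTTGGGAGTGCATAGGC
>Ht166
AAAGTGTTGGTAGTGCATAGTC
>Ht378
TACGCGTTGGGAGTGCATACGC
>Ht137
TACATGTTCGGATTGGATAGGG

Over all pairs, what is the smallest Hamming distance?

Pairwise Hamming distances:
  Ht369 vs Ht166: 4
  Ht369 vs Ht378: 2
  Ht369 vs Ht137: 5
  Ht166 vs Ht378: 6
  Ht166 vs Ht137: 9
  Ht378 vs Ht137: 7
The smallest is 2, between Ht369 and Ht378.

2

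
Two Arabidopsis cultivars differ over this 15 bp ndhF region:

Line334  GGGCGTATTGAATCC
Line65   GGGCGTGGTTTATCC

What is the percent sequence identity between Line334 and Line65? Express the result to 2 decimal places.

73.33%

Mismatches occur at site 7 (A/G), site 8 (T/G), site 10 (G/T), site 11 (A/T).
11 of the 15 sites match, so the percent identity is 11/15 × 100 = 73.33%.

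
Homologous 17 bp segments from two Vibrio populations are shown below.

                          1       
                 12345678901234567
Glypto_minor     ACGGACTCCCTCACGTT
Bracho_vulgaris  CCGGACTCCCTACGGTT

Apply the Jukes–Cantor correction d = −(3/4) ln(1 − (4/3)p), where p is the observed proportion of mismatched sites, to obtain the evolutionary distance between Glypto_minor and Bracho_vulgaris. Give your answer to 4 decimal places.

0.2824

Differing sites — 1:A/C; 12:C/A; 13:A/C; 14:C/G.
p = 4/17 = 0.235294.
d = −0.75 · ln(1 − (4/3)·0.235294) = −0.75 · ln(0.686275) = −0.75 · (-0.376477) = 0.2824.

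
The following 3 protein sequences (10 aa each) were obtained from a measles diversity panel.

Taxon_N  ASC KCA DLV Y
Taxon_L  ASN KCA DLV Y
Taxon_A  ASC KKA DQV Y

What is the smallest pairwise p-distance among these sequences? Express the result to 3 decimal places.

0.100

Pairwise Hamming distances:
  Taxon_N vs Taxon_L: 1
  Taxon_N vs Taxon_A: 2
  Taxon_L vs Taxon_A: 3
The smallest is 1 mismatch, between Taxon_N and Taxon_L; p = 1/10 = 0.100.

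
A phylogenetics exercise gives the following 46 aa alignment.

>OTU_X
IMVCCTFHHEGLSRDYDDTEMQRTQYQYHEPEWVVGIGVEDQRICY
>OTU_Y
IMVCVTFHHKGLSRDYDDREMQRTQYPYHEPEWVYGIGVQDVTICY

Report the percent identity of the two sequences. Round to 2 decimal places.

82.61%

The sequences differ at positions 5 (C/V), 10 (E/K), 19 (T/R), 27 (Q/P), 35 (V/Y), 40 (E/Q), 42 (Q/V), 43 (R/T).
38 of the 46 sites match, so the percent identity is 38/46 × 100 = 82.61%.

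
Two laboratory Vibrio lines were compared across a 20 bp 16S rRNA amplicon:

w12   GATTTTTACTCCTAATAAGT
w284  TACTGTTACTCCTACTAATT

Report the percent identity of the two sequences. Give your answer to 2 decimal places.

Mismatches occur at site 1 (G↔T), site 3 (T↔C), site 5 (T↔G), site 15 (A↔C), site 19 (G↔T).
15 of the 20 sites match, so the percent identity is 15/20 × 100 = 75.00%.

75.00%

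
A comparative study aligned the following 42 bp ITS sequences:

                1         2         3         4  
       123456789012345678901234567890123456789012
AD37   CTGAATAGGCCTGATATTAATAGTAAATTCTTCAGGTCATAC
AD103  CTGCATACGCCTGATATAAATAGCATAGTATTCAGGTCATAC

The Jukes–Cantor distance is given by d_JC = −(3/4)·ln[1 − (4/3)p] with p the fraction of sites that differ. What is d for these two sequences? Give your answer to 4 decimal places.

Mismatches occur at site 4 (A/C), site 8 (G/C), site 18 (T/A), site 24 (T/C), site 26 (A/T), site 28 (T/G), site 30 (C/A).
p = 7/42 = 0.166667.
d = −0.75 · ln(1 − (4/3)·0.166667) = −0.75 · ln(0.777777) = −0.75 · (-0.251315) = 0.1885.

0.1885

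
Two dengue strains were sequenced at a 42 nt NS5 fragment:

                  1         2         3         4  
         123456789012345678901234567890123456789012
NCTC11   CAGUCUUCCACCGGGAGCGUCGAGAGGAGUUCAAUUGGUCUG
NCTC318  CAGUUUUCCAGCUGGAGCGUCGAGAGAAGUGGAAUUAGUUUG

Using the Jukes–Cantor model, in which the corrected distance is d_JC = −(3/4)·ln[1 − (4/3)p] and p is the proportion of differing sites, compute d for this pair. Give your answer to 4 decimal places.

0.2197

Differing sites — 5:C/U; 11:C/G; 13:G/U; 27:G/A; 31:U/G; 32:C/G; 37:G/A; 40:C/U.
p = 8/42 = 0.190476.
d = −0.75 · ln(1 − (4/3)·0.190476) = −0.75 · ln(0.746032) = −0.75 · (-0.292987) = 0.2197.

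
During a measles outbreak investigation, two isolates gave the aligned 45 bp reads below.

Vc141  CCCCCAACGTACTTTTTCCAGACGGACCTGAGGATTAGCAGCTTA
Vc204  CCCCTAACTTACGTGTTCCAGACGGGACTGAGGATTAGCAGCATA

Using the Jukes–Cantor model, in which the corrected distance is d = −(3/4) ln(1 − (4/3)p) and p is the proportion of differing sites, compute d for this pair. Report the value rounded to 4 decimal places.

Differing sites — 5:C/T; 9:G/T; 13:T/G; 15:T/G; 26:A/G; 27:C/A; 43:T/A.
p = 7/45 = 0.155556.
d = −0.75 · ln(1 − (4/3)·0.155556) = −0.75 · ln(0.792592) = −0.75 · (-0.232447) = 0.1743.

0.1743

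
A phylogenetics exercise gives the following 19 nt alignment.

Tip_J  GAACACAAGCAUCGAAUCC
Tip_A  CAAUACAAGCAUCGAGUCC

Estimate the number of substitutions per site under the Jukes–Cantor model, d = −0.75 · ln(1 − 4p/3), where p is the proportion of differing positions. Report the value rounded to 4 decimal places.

0.1773

Mismatches occur at site 1 (G/C), site 4 (C/U), site 16 (A/G).
p = 3/19 = 0.157895.
d = −0.75 · ln(1 − (4/3)·0.157895) = −0.75 · ln(0.789473) = −0.75 · (-0.236390) = 0.1773.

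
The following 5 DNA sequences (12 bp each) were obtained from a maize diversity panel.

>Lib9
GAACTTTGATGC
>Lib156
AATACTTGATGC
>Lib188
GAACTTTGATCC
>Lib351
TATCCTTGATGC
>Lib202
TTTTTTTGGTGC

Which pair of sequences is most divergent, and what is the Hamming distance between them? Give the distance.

6

Pairwise Hamming distances:
  Lib9 vs Lib156: 4
  Lib9 vs Lib188: 1
  Lib9 vs Lib351: 3
  Lib9 vs Lib202: 5
  Lib156 vs Lib188: 5
  Lib156 vs Lib351: 2
  Lib156 vs Lib202: 5
  Lib188 vs Lib351: 4
  Lib188 vs Lib202: 6
  Lib351 vs Lib202: 4
The largest is 6, between Lib188 and Lib202.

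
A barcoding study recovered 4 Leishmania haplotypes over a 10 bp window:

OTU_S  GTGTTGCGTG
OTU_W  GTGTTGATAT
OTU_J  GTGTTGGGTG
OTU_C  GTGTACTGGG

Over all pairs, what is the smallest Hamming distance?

Pairwise Hamming distances:
  OTU_S vs OTU_W: 4
  OTU_S vs OTU_J: 1
  OTU_S vs OTU_C: 4
  OTU_W vs OTU_J: 4
  OTU_W vs OTU_C: 6
  OTU_J vs OTU_C: 4
The smallest is 1, between OTU_S and OTU_J.

1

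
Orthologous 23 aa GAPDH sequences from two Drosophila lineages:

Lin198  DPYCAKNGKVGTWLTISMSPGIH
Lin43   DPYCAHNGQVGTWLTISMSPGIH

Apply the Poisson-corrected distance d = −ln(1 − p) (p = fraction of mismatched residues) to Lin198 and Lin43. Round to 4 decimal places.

0.0910

Differing sites — 6:K/H; 9:K/Q.
p = 2/23 = 0.086957.
d = −ln(1 − 0.086957) = −ln(0.913043) = 0.0910.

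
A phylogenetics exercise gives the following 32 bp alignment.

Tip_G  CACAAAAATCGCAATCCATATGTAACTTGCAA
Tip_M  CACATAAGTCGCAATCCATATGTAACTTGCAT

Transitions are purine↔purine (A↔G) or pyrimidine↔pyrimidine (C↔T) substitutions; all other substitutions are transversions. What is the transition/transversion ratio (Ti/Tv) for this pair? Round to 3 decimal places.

Mismatches occur at site 5 (A↔T, transversion), site 8 (A↔G, transition), site 32 (A↔T, transversion).
Of the 3 differences, 1 transition and 2 transversions, so Ti/Tv = 1/2 = 0.500.

0.500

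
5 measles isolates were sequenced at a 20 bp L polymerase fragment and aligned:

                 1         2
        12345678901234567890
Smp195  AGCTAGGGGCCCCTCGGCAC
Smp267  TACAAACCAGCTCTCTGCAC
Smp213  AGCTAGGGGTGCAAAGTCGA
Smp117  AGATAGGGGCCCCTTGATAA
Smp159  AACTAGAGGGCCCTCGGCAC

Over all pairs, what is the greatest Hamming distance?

Pairwise Hamming distances:
  Smp195 vs Smp267: 10
  Smp195 vs Smp213: 8
  Smp195 vs Smp117: 5
  Smp195 vs Smp159: 3
  Smp267 vs Smp213: 17
  Smp267 vs Smp117: 15
  Smp267 vs Smp159: 8
  Smp213 vs Smp117: 9
  Smp213 vs Smp159: 10
  Smp117 vs Smp159: 8
The largest is 17, between Smp267 and Smp213.

17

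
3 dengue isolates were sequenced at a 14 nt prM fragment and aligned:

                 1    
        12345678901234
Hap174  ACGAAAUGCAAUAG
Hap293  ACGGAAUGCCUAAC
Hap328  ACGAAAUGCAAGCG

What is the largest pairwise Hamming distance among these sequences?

Pairwise Hamming distances:
  Hap174 vs Hap293: 5
  Hap174 vs Hap328: 2
  Hap293 vs Hap328: 6
The largest is 6, between Hap293 and Hap328.

6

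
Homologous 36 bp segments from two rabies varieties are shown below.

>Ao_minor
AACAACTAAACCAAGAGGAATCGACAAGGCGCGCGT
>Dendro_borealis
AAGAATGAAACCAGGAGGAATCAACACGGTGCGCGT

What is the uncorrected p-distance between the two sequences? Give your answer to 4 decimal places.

0.1944

The sequences differ at positions 3 (C/G), 6 (C/T), 7 (T/G), 14 (A/G), 23 (G/A), 27 (A/C), 30 (C/T).
There are 7 differences over 36 sites, so p = 7/36 = 0.1944.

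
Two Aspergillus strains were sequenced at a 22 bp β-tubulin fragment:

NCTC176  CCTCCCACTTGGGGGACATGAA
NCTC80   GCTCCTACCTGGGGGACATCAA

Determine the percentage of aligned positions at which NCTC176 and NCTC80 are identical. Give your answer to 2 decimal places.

81.82%

The sequences differ at positions 1 (C/G), 6 (C/T), 9 (T/C), 20 (G/C).
18 of the 22 sites match, so the percent identity is 18/22 × 100 = 81.82%.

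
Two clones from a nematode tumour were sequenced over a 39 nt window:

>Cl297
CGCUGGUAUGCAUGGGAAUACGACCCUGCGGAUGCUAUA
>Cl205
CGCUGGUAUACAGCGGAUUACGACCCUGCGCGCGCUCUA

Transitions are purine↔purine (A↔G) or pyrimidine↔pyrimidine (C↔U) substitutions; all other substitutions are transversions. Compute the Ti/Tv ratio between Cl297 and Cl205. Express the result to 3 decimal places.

0.600

Mismatches occur at site 10 (G→A, transition), site 13 (U→G, transversion), site 14 (G→C, transversion), site 18 (A→U, transversion), site 31 (G→C, transversion), site 32 (A→G, transition), site 33 (U→C, transition), site 37 (A→C, transversion).
Of the 8 differences, 3 transitions and 5 transversions, so Ti/Tv = 3/5 = 0.600.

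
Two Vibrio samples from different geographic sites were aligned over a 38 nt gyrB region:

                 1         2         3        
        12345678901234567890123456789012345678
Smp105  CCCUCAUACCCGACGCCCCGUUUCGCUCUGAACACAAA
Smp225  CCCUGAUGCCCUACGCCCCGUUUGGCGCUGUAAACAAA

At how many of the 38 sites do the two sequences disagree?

Mismatches occur at site 5 (C/G), site 8 (A/G), site 12 (G/U), site 24 (C/G), site 27 (U/G), site 31 (A/U), site 33 (C/A).
That gives 7 mismatches out of 38 aligned sites, so the Hamming distance is 7.

7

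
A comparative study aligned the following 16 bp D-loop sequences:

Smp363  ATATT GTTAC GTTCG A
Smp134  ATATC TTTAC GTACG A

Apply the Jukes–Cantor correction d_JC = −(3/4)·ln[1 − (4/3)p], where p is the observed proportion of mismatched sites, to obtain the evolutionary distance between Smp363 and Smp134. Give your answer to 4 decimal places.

0.2158

Mismatches occur at site 5 (T→C), site 6 (G→T), site 13 (T→A).
p = 3/16 = 0.187500.
d = −0.75 · ln(1 − (4/3)·0.187500) = −0.75 · ln(0.750000) = −0.75 · (-0.287682) = 0.2158.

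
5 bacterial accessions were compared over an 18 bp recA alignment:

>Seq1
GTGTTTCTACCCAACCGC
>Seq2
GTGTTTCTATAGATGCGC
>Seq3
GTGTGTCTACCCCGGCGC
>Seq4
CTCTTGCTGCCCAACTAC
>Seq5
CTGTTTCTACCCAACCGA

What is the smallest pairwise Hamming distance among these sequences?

Pairwise Hamming distances:
  Seq1 vs Seq2: 5
  Seq1 vs Seq3: 4
  Seq1 vs Seq4: 6
  Seq1 vs Seq5: 2
  Seq2 vs Seq3: 6
  Seq2 vs Seq4: 11
  Seq2 vs Seq5: 7
  Seq3 vs Seq4: 10
  Seq3 vs Seq5: 6
  Seq4 vs Seq5: 6
The smallest is 2, between Seq1 and Seq5.

2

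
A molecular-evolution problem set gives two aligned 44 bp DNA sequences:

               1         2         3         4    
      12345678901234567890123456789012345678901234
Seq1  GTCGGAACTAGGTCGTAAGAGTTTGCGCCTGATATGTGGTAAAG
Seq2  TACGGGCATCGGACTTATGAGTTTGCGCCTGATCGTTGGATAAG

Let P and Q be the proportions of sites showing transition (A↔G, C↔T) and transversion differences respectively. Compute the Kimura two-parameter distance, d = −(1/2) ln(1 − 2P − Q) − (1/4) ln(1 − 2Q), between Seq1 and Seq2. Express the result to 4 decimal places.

0.4319

Differing sites — 1:G/T (Tv); 2:T/A (Tv); 6:A/G (Ti); 7:A/C (Tv); 8:C/A (Tv); 10:A/C (Tv); 13:T/A (Tv); 15:G/T (Tv); 18:A/T (Tv); 34:A/C (Tv); 35:T/G (Tv); 36:G/T (Tv); 40:T/A (Tv); 41:A/T (Tv).
Of the 14 differences, 1 transition and 13 transversions over 44 sites: P = 1/44 = 0.022727, Q = 13/44 = 0.295455.
d = −0.5·ln(0.659091) − 0.25·ln(0.409090) = −0.5·(-0.416894) − 0.25·(-0.893820) = 0.4319.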